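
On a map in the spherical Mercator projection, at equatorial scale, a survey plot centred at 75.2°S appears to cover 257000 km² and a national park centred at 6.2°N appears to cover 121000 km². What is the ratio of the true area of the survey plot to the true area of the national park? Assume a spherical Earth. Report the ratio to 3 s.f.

On Mercator the areal scale is sec²φ, so true area = apparent × cos²φ.
True area of survey plot: 257000 × cos²(75.2°) = 257000 × 0.06525 = 16770 km².
True area of national park: 121000 × cos²(6.2°) = 121000 × 0.9883 = 119600 km².
Ratio = 16770 / 119600 ≈ 0.140.

0.140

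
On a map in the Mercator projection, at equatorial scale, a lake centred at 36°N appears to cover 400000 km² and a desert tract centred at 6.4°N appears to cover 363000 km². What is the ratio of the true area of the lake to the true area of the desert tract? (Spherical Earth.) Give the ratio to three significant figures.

0.730

Since Mercator area scale is 1/cos²φ, the true area equals the apparent area multiplied by cos²φ.
True area of lake: 400000 × cos²(36°) = 400000 × 0.6545 = 261800 km².
True area of desert tract: 363000 × cos²(6.4°) = 363000 × 0.9876 = 358500 km².
Ratio = 261800 / 358500 ≈ 0.730.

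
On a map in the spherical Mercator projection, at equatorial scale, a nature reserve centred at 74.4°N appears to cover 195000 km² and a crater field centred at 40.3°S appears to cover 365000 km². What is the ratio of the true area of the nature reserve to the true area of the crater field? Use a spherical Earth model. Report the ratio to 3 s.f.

Mercator's areal exaggeration is sec²φ; hence true area = (apparent area) · cos²φ.
True area of nature reserve: 195000 × cos²(74.4°) = 195000 × 0.07232 = 14100 km².
True area of crater field: 365000 × cos²(40.3°) = 365000 × 0.5817 = 212300 km².
Ratio = 14100 / 212300 ≈ 0.0664.

0.0664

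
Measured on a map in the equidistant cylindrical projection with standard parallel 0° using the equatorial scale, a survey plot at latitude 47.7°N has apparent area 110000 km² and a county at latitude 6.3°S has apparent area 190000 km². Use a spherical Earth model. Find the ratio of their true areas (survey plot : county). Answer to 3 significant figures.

0.392

On the plate carrée, areal scale = h·k = 1 × sec φ, so true area = apparent × cos φ.
True area of survey plot: 110000 × cos(47.7°) = 110000 × 0.6730 = 74030 km².
True area of county: 190000 × cos(6.3°) = 190000 × 0.9940 = 188900 km².
Ratio = 74030 / 188900 ≈ 0.392.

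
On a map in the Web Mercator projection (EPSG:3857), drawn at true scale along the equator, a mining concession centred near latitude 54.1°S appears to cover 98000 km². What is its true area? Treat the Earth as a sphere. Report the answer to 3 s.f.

Mercator is conformal, so the point scale is isotropic: h = k = sec φ = 1/cos φ.
Areal scale = k² = sec²φ = 1/cos²(54.1°) = 1/0.5864² = 2.908.
True area = apparent / (areal scale) = 98000 / 2.908 ≈ 33700 km².

33700 km²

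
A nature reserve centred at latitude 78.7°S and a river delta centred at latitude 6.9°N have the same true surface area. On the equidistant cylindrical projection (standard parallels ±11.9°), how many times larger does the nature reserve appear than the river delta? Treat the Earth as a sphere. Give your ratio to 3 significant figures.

5.07

The equidistant cylindrical projection with φ₀ = 11.9° has h = 1 (meridians true) and k = cos φ₀ / cos φ along parallels.
Areal scale at 78.7°: h·k = 1.000 × 4.994 = 4.994.
Areal scale at 6.9°: h·k = 1.000 × 0.9856 = 0.9856.
Ratio = 4.994/0.9856 ≈ 5.07.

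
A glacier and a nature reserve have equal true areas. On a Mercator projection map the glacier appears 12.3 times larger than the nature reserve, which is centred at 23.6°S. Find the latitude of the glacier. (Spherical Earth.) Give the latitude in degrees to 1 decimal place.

74.9°

On Mercator, (apparent₁)/(apparent₂) = sec²φ₁ / sec²φ₂ when true areas are equal.
cos²φ₂ / cos²φ₁ = 12.3  ⇒  cos φ₁ = cos 23.6° / √12.3 = 0.9164/3.507 = 0.2613.
φ₁ = arccos(0.2613) ≈ 74.9°.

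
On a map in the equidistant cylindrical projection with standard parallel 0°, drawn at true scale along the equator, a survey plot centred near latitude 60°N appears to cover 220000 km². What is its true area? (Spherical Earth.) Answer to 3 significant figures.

Plate carrée maps x = Rλ, y = Rφ. The meridian scale is h = 1 and the parallel scale is k = 1/cos φ = sec φ.
Areal scale = h·k = 1 × sec φ; at 60°, h = 1.000, k = 2.000, so h·k = 2.000.
True area = apparent / (areal scale) = 220000 / 2.000 ≈ 110000 km².

110000 km²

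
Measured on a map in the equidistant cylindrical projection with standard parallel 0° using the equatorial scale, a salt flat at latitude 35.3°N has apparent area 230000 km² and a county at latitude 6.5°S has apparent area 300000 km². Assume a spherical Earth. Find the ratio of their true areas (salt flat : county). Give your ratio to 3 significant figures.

0.630

Plate carrée has h = 1 and k = sec φ, giving areal scale sec φ; true area = (apparent area) · cos φ.
True area of salt flat: 230000 × cos(35.3°) = 230000 × 0.8161 = 187700 km².
True area of county: 300000 × cos(6.5°) = 300000 × 0.9936 = 298100 km².
Ratio = 187700 / 298100 ≈ 0.630.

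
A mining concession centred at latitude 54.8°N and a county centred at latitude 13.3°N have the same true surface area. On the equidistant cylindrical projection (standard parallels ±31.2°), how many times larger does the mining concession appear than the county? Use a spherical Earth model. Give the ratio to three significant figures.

1.69

With standard parallel φ₀ = 31.2°, the equirectangular projection gives x = Rλ cos φ₀, y = Rφ, so h = 1 and k = cos 31.2° / cos φ.
Areal scale at 54.8°: h·k = 1.000 × 1.484 = 1.484.
Areal scale at 13.3°: h·k = 1.000 × 0.8789 = 0.8789.
Ratio = 1.484/0.8789 ≈ 1.69.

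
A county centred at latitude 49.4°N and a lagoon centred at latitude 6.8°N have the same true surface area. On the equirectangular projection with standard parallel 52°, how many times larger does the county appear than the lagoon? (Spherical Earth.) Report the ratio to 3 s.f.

With standard parallel φ₀ = 52°, the equirectangular projection gives x = Rλ cos φ₀, y = Rφ, so h = 1 and k = cos 52° / cos φ.
Areal scale at 49.4°: h·k = 1.000 × 0.9460 = 0.9460.
Areal scale at 6.8°: h·k = 1.000 × 0.6200 = 0.6200.
Ratio = 0.9460/0.6200 ≈ 1.53.

1.53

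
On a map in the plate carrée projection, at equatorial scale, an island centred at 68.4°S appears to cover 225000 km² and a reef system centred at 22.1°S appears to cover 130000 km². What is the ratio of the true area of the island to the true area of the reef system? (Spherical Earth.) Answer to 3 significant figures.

On the plate carrée, areal scale = h·k = 1 × sec φ, so true area = apparent × cos φ.
True area of island: 225000 × cos(68.4°) = 225000 × 0.3681 = 82830 km².
True area of reef system: 130000 × cos(22.1°) = 130000 × 0.9265 = 120400 km².
Ratio = 82830 / 120400 ≈ 0.688.

0.688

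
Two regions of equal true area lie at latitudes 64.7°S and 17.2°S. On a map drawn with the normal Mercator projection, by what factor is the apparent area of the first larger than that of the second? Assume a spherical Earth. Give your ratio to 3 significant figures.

5.00

Mercator areal scale is sec²φ.
At 64.7°: sec²(64.7°) = 1/0.4274² = 5.475.
At 17.2°: sec²(17.2°) = 1/0.9553² = 1.096.
Ratio = 5.475/1.096 = cos²(17.2°)/cos²(64.7°) ≈ 5.00.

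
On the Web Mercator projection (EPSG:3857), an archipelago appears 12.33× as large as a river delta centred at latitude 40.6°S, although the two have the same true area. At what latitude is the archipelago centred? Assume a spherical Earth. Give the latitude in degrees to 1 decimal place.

77.5°

Mercator areal scale is sec²φ, so apparent-area ratio = sec²φ₁ / sec²φ₂ = cos²φ₂ / cos²φ₁.
cos²φ₂ / cos²φ₁ = 12.33  ⇒  cos φ₁ = cos 40.6° / √12.33 = 0.7593/3.511 = 0.2162.
φ₁ = arccos(0.2162) ≈ 77.5°.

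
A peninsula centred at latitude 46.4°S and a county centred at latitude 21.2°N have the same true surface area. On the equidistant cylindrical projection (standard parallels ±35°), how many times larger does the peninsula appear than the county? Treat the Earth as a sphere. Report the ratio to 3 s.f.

With standard parallel φ₀ = 35°, the equirectangular projection gives x = Rλ cos φ₀, y = Rφ, so h = 1 and k = cos 35° / cos φ.
Areal scale at 46.4°: h·k = 1.000 × 1.188 = 1.188.
Areal scale at 21.2°: h·k = 1.000 × 0.8786 = 0.8786.
Ratio = 1.188/0.8786 ≈ 1.35.

1.35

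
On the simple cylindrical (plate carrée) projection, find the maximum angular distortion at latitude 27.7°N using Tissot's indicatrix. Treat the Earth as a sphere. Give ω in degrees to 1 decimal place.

In the plate carrée (x = Rλ, y = Rφ), meridians are true-scale (h = 1) and parallels are stretched by k = sec φ.
At 27.7°: h = 1.000, k = 1.129; principal scales a = 1.129, b = 1.000.
sin(ω/2) = (a − b)/(a + b) = 0.1294/2.129 = 0.06079, so ω = 2 arcsin(0.06079) ≈ 7.0°.

7.0°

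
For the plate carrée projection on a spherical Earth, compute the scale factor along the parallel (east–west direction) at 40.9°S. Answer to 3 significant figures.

1.32

In the plate carrée (x = Rλ, y = Rφ), meridians are true-scale (h = 1) and parallels are stretched by k = sec φ.
k = 1/cos 40.9° = 1/0.7559 = 1.323.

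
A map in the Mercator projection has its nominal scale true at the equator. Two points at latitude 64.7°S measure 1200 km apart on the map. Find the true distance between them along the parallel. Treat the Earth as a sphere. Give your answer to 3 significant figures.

Mercator is conformal, so the point scale is isotropic: h = k = sec φ = 1/cos φ.
Along the parallel at 64.7°, map distances are exaggerated by k = sec 64.7° = 2.340.
True distance = 1200 / 2.340 = 1200 × cos 64.7° ≈ 513 km.

513 km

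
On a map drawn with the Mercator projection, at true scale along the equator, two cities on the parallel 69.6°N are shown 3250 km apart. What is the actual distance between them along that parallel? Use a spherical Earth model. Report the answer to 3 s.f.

1130 km

The Mercator projection is conformal; its linear scale factor is the same in every direction and equals sec φ = 1/cos φ.
Along the parallel at 69.6°, map distances are exaggerated by k = sec 69.6° = 2.869.
True distance = 3250 / 2.869 = 3250 × cos 69.6° ≈ 1130 km.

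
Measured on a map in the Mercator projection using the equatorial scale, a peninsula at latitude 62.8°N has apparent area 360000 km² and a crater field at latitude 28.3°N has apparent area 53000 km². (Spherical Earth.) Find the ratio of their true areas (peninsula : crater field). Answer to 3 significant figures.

Since Mercator area scale is 1/cos²φ, the true area equals the apparent area multiplied by cos²φ.
True area of peninsula: 360000 × cos²(62.8°) = 360000 × 0.2089 = 75220 km².
True area of crater field: 53000 × cos²(28.3°) = 53000 × 0.7752 = 41090 km².
Ratio = 75220 / 41090 ≈ 1.83.

1.83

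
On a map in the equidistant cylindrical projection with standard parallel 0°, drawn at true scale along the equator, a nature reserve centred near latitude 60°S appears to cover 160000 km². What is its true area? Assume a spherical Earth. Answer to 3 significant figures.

80000 km²

For the equirectangular projection with φ₀ = 0 (plate carrée), h = 1 along meridians and k = sec φ along parallels.
Areal scale = h·k = 1 × sec φ; at 60°, h = 1.000, k = 2.000, so h·k = 2.000.
True area = apparent / (areal scale) = 160000 / 2.000 ≈ 80000 km².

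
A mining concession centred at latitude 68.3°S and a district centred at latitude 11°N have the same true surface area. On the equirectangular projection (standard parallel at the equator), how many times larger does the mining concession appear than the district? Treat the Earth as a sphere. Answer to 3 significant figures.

2.65

In the plate carrée (x = Rλ, y = Rφ), meridians are true-scale (h = 1) and parallels are stretched by k = sec φ.
Areal scale at 68.3°: h·k = 1.000 × 2.705 = 2.705.
Areal scale at 11°: h·k = 1.000 × 1.019 = 1.019.
Ratio = 2.705/1.019 ≈ 2.65.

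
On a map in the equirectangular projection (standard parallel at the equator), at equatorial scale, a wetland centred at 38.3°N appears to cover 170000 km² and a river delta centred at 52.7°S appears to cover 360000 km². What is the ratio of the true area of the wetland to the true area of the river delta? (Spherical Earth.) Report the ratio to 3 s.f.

On the plate carrée, areal scale = h·k = 1 × sec φ, so true area = apparent × cos φ.
True area of wetland: 170000 × cos(38.3°) = 170000 × 0.7848 = 133400 km².
True area of river delta: 360000 × cos(52.7°) = 360000 × 0.6060 = 218200 km².
Ratio = 133400 / 218200 ≈ 0.612.

0.612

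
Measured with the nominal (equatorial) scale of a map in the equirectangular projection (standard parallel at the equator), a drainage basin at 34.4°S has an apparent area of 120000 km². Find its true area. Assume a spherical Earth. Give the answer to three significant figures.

In the plate carrée (x = Rλ, y = Rφ), meridians are true-scale (h = 1) and parallels are stretched by k = sec φ.
Areal scale = h·k = 1 × sec φ; at 34.4°, h = 1.000, k = 1.212, so h·k = 1.212.
True area = apparent / (areal scale) = 120000 / 1.212 ≈ 99000 km².

99000 km²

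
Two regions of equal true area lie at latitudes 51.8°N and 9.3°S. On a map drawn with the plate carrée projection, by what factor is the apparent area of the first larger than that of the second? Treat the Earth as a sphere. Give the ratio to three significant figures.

1.60

For the equirectangular projection with φ₀ = 0 (plate carrée), h = 1 along meridians and k = sec φ along parallels.
Areal scale at 51.8°: h·k = 1.000 × 1.617 = 1.617.
Areal scale at 9.3°: h·k = 1.000 × 1.013 = 1.013.
Ratio = 1.617/1.013 ≈ 1.60.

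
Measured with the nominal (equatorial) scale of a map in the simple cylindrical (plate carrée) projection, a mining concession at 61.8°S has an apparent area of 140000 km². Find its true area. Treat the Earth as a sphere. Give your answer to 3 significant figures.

For the equirectangular projection with φ₀ = 0 (plate carrée), h = 1 along meridians and k = sec φ along parallels.
Areal scale = h·k = 1 × sec φ; at 61.8°, h = 1.000, k = 2.116, so h·k = 2.116.
True area = apparent / (areal scale) = 140000 / 2.116 ≈ 66200 km².

66200 km²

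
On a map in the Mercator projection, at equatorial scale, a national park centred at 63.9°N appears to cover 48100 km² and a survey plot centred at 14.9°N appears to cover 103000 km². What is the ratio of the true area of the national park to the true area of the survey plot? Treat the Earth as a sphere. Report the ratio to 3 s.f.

Since Mercator area scale is 1/cos²φ, the true area equals the apparent area multiplied by cos²φ.
True area of national park: 48100 × cos²(63.9°) = 48100 × 0.1935 = 9310 km².
True area of survey plot: 103000 × cos²(14.9°) = 103000 × 0.9339 = 96190 km².
Ratio = 9310 / 96190 ≈ 0.0968.

0.0968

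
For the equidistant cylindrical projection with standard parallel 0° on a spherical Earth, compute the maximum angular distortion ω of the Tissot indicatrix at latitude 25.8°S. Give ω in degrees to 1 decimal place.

In the plate carrée (x = Rλ, y = Rφ), meridians are true-scale (h = 1) and parallels are stretched by k = sec φ.
At 25.8°: h = 1.000, k = 1.111; principal scales a = 1.111, b = 1.000.
sin(ω/2) = (a − b)/(a + b) = 0.1107/2.111 = 0.05246, so ω = 2 arcsin(0.05246) ≈ 6.0°.

6.0°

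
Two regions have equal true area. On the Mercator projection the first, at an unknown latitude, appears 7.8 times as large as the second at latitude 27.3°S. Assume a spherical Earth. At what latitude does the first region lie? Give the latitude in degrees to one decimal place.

For equal true areas on Mercator, apparent areas scale as sec²φ, so the ratio is cos²φ₂ / cos²φ₁.
cos²φ₂ / cos²φ₁ = 7.8  ⇒  cos φ₁ = cos 27.3° / √7.8 = 0.8886/2.793 = 0.3182.
φ₁ = arccos(0.3182) ≈ 71.4°.

71.4°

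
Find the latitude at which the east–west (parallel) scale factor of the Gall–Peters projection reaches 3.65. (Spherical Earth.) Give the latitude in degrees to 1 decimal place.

78.8°

Gall–Peters is a cylindrical equal-area projection with standard parallels at ±45°. A cylindrical equal-area projection with standard parallel φ₀ has meridian scale h = cos φ / cos φ₀ and parallel scale k = cos φ₀ / cos φ (so areas are preserved, h·k = 1).
k = cos φ₀ / cos φ = 3.65  ⇒  cos φ = cos 45° / 3.65 = 0.1937.
φ = arccos(0.1937) ≈ 78.8°.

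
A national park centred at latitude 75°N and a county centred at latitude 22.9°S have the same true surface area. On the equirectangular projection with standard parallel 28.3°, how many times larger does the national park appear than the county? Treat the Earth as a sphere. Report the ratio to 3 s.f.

3.56

The equidistant cylindrical projection with φ₀ = 28.3° has h = 1 (meridians true) and k = cos φ₀ / cos φ along parallels.
Areal scale at 75°: h·k = 1.000 × 3.402 = 3.402.
Areal scale at 22.9°: h·k = 1.000 × 0.9558 = 0.9558.
Ratio = 3.402/0.9558 ≈ 3.56.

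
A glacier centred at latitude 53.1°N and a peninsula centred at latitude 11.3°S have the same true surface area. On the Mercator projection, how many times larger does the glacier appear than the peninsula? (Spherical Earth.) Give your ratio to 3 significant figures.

Mercator areal scale is sec²φ.
At 53.1°: sec²(53.1°) = 1/0.6004² = 2.774.
At 11.3°: sec²(11.3°) = 1/0.9806² = 1.040.
Ratio = 2.774/1.040 = cos²(11.3°)/cos²(53.1°) ≈ 2.67.

2.67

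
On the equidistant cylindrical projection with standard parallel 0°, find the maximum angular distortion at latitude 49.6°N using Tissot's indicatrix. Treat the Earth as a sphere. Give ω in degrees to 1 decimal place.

24.7°

For the equirectangular projection with φ₀ = 0 (plate carrée), h = 1 along meridians and k = sec φ along parallels.
At 49.6°: h = 1.000, k = 1.543; principal scales a = 1.543, b = 1.000.
sin(ω/2) = (a − b)/(a + b) = 0.5429/2.543 = 0.2135, so ω = 2 arcsin(0.2135) ≈ 24.7°.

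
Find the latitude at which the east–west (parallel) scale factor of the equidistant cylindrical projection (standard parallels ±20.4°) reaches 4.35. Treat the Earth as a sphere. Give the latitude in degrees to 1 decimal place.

77.6°

The equidistant cylindrical projection with φ₀ = 20.4° has h = 1 (meridians true) and k = cos φ₀ / cos φ along parallels.
k = cos φ₀ / cos φ = 4.35  ⇒  cos φ = cos 20.4° / 4.35 = 0.2155.
φ = arccos(0.2155) ≈ 77.6°.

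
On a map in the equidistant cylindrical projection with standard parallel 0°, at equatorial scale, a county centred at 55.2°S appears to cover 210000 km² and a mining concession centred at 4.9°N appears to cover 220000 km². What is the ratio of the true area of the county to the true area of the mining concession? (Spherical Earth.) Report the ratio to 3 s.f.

On the plate carrée, areal scale = h·k = 1 × sec φ, so true area = apparent × cos φ.
True area of county: 210000 × cos(55.2°) = 210000 × 0.5707 = 119800 km².
True area of mining concession: 220000 × cos(4.9°) = 220000 × 0.9963 = 219200 km².
Ratio = 119800 / 219200 ≈ 0.547.

0.547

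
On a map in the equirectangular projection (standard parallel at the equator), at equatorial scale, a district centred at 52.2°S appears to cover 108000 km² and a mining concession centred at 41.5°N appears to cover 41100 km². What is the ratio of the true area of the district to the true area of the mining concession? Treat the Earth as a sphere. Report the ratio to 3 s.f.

On the plate carrée, areal scale = h·k = 1 × sec φ, so true area = apparent × cos φ.
True area of district: 108000 × cos(52.2°) = 108000 × 0.6129 = 66190 km².
True area of mining concession: 41100 × cos(41.5°) = 41100 × 0.7490 = 30780 km².
Ratio = 66190 / 30780 ≈ 2.15.

2.15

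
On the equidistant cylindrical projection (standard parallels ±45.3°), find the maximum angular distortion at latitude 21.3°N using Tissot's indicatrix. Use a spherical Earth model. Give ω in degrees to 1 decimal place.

The equidistant cylindrical projection with φ₀ = 45.3° has h = 1 (meridians true) and k = cos φ₀ / cos φ along parallels.
At 21.3°: h = 1.000, k = 0.7550; principal scales a = 1.000, b = 0.7550.
sin(ω/2) = (a − b)/(a + b) = 0.2450/1.755 = 0.1396, so ω = 2 arcsin(0.1396) ≈ 16.1°.

16.1°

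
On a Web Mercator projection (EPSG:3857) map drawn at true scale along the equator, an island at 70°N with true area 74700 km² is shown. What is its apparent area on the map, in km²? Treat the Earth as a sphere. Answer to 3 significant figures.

639000 km²

For Mercator, h = k = sec φ (a conformal cylindrical projection has a single point scale, 1/cos φ).
Areal scale = k² = sec²φ = 1/cos²(70°) = 1/0.3420² = 8.549.
Apparent area = 74700 × 8.549 ≈ 639000 km².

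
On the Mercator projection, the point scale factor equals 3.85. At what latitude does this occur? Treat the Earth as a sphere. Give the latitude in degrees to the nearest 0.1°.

Mercator scale is k = sec φ = 1/cos φ.
1/cos φ = 3.85  ⇒  cos φ = 0.2597  ⇒  φ = arccos(0.2597) ≈ 74.9°.

74.9°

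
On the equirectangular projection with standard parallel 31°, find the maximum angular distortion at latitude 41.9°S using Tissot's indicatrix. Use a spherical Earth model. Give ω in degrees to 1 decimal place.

In the equirectangular projection with standard parallel φ₀ = 31° (x = Rλ cos φ₀, y = Rφ), meridians are true-scale (h = 1) and the parallel scale is k = cos φ₀ / cos φ.
At 41.9°: h = 1.000, k = 1.152; principal scales a = 1.152, b = 1.000.
sin(ω/2) = (a − b)/(a + b) = 0.1516/2.152 = 0.07047, so ω = 2 arcsin(0.07047) ≈ 8.1°.

8.1°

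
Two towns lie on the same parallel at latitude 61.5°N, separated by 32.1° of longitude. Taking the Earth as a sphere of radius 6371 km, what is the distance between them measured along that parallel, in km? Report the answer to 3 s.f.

Arc length along a parallel = R cos φ · Δλ (with Δλ in radians).
= 6371 × cos 61.5° × (32.1° × π/180) = 6371 × 0.4772 × 0.5603 ≈ 1700 km.

1700 km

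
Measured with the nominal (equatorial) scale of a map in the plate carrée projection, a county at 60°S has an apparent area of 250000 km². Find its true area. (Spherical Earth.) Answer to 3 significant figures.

For the equirectangular projection with φ₀ = 0 (plate carrée), h = 1 along meridians and k = sec φ along parallels.
Areal scale = h·k = 1 × sec φ; at 60°, h = 1.000, k = 2.000, so h·k = 2.000.
True area = apparent / (areal scale) = 250000 / 2.000 ≈ 125000 km².

125000 km²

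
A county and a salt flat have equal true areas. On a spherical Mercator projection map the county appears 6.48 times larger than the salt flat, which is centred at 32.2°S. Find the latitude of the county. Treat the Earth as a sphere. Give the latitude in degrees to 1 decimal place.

For equal true areas on Mercator, apparent areas scale as sec²φ, so the ratio is cos²φ₂ / cos²φ₁.
cos²φ₂ / cos²φ₁ = 6.48  ⇒  cos φ₁ = cos 32.2° / √6.48 = 0.8462/2.546 = 0.3324.
φ₁ = arccos(0.3324) ≈ 70.6°.

70.6°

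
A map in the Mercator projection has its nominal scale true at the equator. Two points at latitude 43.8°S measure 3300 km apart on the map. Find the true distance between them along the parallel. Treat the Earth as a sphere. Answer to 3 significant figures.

2380 km

Mercator is conformal, so the point scale is isotropic: h = k = sec φ = 1/cos φ.
Along the parallel at 43.8°, map distances are exaggerated by k = sec 43.8° = 1.386.
True distance = 3300 / 1.386 = 3300 × cos 43.8° ≈ 2380 km.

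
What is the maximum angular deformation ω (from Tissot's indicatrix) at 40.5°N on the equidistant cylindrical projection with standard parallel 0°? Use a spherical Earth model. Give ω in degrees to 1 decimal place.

Plate carrée maps x = Rλ, y = Rφ. The meridian scale is h = 1 and the parallel scale is k = 1/cos φ = sec φ.
At 40.5°: h = 1.000, k = 1.315; principal scales a = 1.315, b = 1.000.
sin(ω/2) = (a − b)/(a + b) = 0.3151/2.315 = 0.1361, so ω = 2 arcsin(0.1361) ≈ 15.6°.

15.6°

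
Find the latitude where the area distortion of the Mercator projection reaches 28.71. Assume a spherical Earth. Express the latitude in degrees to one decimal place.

79.2°

Mercator areal scale is sec²φ.
sec²φ = 28.71  ⇒  cos²φ = 0.03483  ⇒  cos φ = 0.1866.
φ = arccos(0.1866) ≈ 79.2°.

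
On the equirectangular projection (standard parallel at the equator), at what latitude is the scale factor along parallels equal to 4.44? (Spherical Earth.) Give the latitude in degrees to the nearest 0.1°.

77.0°

Plate carrée: h = 1, k = sec φ along parallels.
sec φ = 4.44  ⇒  cos φ = 0.2252  ⇒  φ ≈ 77.0°.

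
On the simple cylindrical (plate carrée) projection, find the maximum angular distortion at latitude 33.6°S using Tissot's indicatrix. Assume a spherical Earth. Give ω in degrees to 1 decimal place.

In the plate carrée (x = Rλ, y = Rφ), meridians are true-scale (h = 1) and parallels are stretched by k = sec φ.
At 33.6°: h = 1.000, k = 1.201; principal scales a = 1.201, b = 1.000.
sin(ω/2) = (a − b)/(a + b) = 0.2006/2.201 = 0.09115, so ω = 2 arcsin(0.09115) ≈ 10.5°.

10.5°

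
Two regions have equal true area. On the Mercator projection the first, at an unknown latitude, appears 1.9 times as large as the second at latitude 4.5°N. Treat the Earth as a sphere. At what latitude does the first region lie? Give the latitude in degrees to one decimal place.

Mercator areal scale is sec²φ, so apparent-area ratio = sec²φ₁ / sec²φ₂ = cos²φ₂ / cos²φ₁.
cos²φ₂ / cos²φ₁ = 1.9  ⇒  cos φ₁ = cos 4.5° / √1.9 = 0.9969/1.378 = 0.7232.
φ₁ = arccos(0.7232) ≈ 43.7°.

43.7°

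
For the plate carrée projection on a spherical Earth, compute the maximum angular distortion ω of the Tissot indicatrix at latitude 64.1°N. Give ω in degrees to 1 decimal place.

46.2°

For the equirectangular projection with φ₀ = 0 (plate carrée), h = 1 along meridians and k = sec φ along parallels.
At 64.1°: h = 1.000, k = 2.289; principal scales a = 2.289, b = 1.000.
sin(ω/2) = (a − b)/(a + b) = 1.289/3.289 = 0.3920, so ω = 2 arcsin(0.3920) ≈ 46.2°.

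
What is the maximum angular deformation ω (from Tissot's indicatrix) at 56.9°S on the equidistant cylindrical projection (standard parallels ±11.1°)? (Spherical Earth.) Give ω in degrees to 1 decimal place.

With standard parallel φ₀ = 11.1°, the equirectangular projection gives x = Rλ cos φ₀, y = Rφ, so h = 1 and k = cos 11.1° / cos φ.
At 56.9°: h = 1.000, k = 1.797; principal scales a = 1.797, b = 1.000.
sin(ω/2) = (a − b)/(a + b) = 0.7969/2.797 = 0.2849, so ω = 2 arcsin(0.2849) ≈ 33.1°.

33.1°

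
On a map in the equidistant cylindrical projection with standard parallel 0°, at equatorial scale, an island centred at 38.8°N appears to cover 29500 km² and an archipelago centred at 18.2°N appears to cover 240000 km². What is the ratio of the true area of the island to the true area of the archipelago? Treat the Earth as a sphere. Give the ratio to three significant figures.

Plate carrée has h = 1 and k = sec φ, giving areal scale sec φ; true area = (apparent area) · cos φ.
True area of island: 29500 × cos(38.8°) = 29500 × 0.7793 = 22990 km².
True area of archipelago: 240000 × cos(18.2°) = 240000 × 0.9500 = 228000 km².
Ratio = 22990 / 228000 ≈ 0.101.

0.101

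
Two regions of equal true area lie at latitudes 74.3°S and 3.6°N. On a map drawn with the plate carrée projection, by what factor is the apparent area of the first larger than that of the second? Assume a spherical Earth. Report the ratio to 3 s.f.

In the plate carrée (x = Rλ, y = Rφ), meridians are true-scale (h = 1) and parallels are stretched by k = sec φ.
Areal scale at 74.3°: h·k = 1.000 × 3.695 = 3.695.
Areal scale at 3.6°: h·k = 1.000 × 1.002 = 1.002.
Ratio = 3.695/1.002 ≈ 3.69.

3.69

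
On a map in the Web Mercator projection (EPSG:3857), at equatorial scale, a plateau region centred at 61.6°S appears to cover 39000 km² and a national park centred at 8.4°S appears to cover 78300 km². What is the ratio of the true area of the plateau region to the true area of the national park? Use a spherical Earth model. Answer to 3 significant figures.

Mercator's areal exaggeration is sec²φ; hence true area = (apparent area) · cos²φ.
True area of plateau region: 39000 × cos²(61.6°) = 39000 × 0.2262 = 8823 km².
True area of national park: 78300 × cos²(8.4°) = 78300 × 0.9787 = 76630 km².
Ratio = 8823 / 76630 ≈ 0.115.

0.115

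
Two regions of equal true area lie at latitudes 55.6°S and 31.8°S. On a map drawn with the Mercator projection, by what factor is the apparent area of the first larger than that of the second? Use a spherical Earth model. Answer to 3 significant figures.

2.26

Mercator is conformal with k = sec φ, so areal scale = k² = sec²φ.
At 55.6°: sec²(55.6°) = 1/0.5650² = 3.133.
At 31.8°: sec²(31.8°) = 1/0.8499² = 1.384.
Ratio = 3.133/1.384 = cos²(31.8°)/cos²(55.6°) ≈ 2.26.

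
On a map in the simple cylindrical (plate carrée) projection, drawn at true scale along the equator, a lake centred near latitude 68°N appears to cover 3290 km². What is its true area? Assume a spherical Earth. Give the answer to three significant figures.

Plate carrée maps x = Rλ, y = Rφ. The meridian scale is h = 1 and the parallel scale is k = 1/cos φ = sec φ.
Areal scale = h·k = 1 × sec φ; at 68°, h = 1.000, k = 2.669, so h·k = 2.669.
True area = apparent / (areal scale) = 3290 / 2.669 ≈ 1230 km².

1230 km²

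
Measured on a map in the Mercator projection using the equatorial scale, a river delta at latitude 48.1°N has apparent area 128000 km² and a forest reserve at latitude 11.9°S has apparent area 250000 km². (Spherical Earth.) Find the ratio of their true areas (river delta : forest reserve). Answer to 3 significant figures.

0.238

Mercator's areal exaggeration is sec²φ; hence true area = (apparent area) · cos²φ.
True area of river delta: 128000 × cos²(48.1°) = 128000 × 0.4460 = 57090 km².
True area of forest reserve: 250000 × cos²(11.9°) = 250000 × 0.9575 = 239400 km².
Ratio = 57090 / 239400 ≈ 0.238.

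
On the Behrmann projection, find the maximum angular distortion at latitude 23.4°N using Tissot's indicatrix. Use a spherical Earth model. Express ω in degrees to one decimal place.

Behrmann is a cylindrical equal-area projection with standard parallels at ±30°. A cylindrical equal-area projection with standard parallel φ₀ has meridian scale h = cos φ / cos φ₀ and parallel scale k = cos φ₀ / cos φ (so areas are preserved, h·k = 1).
At 23.4°: h = 1.060, k = 0.9436; principal scales a = 1.060, b = 0.9436.
sin(ω/2) = (a − b)/(a + b) = 0.1161/2.003 = 0.05795, so ω = 2 arcsin(0.05795) ≈ 6.6°.

6.6°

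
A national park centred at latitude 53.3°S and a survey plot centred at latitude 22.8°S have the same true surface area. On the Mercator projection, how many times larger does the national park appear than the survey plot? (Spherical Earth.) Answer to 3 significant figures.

Mercator areal scale is sec²φ.
At 53.3°: sec²(53.3°) = 1/0.5976² = 2.800.
At 22.8°: sec²(22.8°) = 1/0.9219² = 1.177.
Ratio = 2.800/1.177 = cos²(22.8°)/cos²(53.3°) ≈ 2.38.

2.38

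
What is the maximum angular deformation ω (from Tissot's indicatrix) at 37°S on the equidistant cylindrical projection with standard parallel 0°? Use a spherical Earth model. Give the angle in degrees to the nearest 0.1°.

12.9°

In the plate carrée (x = Rλ, y = Rφ), meridians are true-scale (h = 1) and parallels are stretched by k = sec φ.
At 37°: h = 1.000, k = 1.252; principal scales a = 1.252, b = 1.000.
sin(ω/2) = (a − b)/(a + b) = 0.2521/2.252 = 0.1120, so ω = 2 arcsin(0.1120) ≈ 12.9°.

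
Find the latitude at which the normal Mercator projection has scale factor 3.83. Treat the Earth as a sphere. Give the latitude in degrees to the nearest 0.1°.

74.9°

Mercator scale is k = sec φ = 1/cos φ.
1/cos φ = 3.83  ⇒  cos φ = 0.2611  ⇒  φ = arccos(0.2611) ≈ 74.9°.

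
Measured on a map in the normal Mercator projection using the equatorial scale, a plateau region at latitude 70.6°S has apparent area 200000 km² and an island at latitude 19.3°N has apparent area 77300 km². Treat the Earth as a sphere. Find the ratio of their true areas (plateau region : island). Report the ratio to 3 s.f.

0.320

Mercator's areal exaggeration is sec²φ; hence true area = (apparent area) · cos²φ.
True area of plateau region: 200000 × cos²(70.6°) = 200000 × 0.1103 = 22070 km².
True area of island: 77300 × cos²(19.3°) = 77300 × 0.8908 = 68860 km².
Ratio = 22070 / 68860 ≈ 0.320.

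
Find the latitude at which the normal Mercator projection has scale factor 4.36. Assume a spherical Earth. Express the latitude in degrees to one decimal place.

76.7°

Mercator scale is k = sec φ = 1/cos φ.
1/cos φ = 4.36  ⇒  cos φ = 0.2294  ⇒  φ = arccos(0.2294) ≈ 76.7°.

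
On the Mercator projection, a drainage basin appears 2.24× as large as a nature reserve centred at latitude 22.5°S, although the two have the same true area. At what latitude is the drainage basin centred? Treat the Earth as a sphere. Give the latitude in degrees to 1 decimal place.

On Mercator, (apparent₁)/(apparent₂) = sec²φ₁ / sec²φ₂ when true areas are equal.
cos²φ₂ / cos²φ₁ = 2.24  ⇒  cos φ₁ = cos 22.5° / √2.24 = 0.9239/1.497 = 0.6173.
φ₁ = arccos(0.6173) ≈ 51.9°.

51.9°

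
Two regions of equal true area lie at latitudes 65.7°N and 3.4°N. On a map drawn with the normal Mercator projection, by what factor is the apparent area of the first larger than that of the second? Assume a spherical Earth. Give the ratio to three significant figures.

5.88

Mercator areal scale is sec²φ.
At 65.7°: sec²(65.7°) = 1/0.4115² = 5.905.
At 3.4°: sec²(3.4°) = 1/0.9982² = 1.004.
Ratio = 5.905/1.004 = cos²(3.4°)/cos²(65.7°) ≈ 5.88.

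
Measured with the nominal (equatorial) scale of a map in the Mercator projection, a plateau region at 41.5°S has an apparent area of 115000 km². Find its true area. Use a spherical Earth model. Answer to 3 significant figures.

The Mercator projection is conformal; its linear scale factor is the same in every direction and equals sec φ = 1/cos φ.
Areal scale = k² = sec²φ = 1/cos²(41.5°) = 1/0.7490² = 1.783.
True area = apparent / (areal scale) = 115000 / 1.783 ≈ 64500 km².

64500 km²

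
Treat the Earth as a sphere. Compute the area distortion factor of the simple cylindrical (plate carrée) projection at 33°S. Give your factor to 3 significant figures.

For the equirectangular projection with φ₀ = 0 (plate carrée), h = 1 along meridians and k = sec φ along parallels.
Areal scale = h·k = 1 × sec φ; at 33°, h = 1.000, k = 1.192, so h·k = 1.192.

1.19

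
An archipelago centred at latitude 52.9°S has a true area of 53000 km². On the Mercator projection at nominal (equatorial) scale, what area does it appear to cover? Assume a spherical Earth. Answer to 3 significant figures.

146000 km²

The Mercator projection is conformal; its linear scale factor is the same in every direction and equals sec φ = 1/cos φ.
Areal scale = k² = sec²φ = 1/cos²(52.9°) = 1/0.6032² = 2.748.
Apparent area = 53000 × 2.748 ≈ 146000 km².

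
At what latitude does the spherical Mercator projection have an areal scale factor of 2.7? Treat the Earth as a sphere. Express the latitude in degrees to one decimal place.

52.5°

Mercator areal scale is sec²φ.
sec²φ = 2.7  ⇒  cos²φ = 0.3704  ⇒  cos φ = 0.6086.
φ = arccos(0.6086) ≈ 52.5°.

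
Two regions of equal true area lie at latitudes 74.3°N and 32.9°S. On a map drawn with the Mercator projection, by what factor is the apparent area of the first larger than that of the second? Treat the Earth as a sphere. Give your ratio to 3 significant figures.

On Mercator, area is exaggerated by sec²φ = 1/cos²φ.
At 74.3°: sec²(74.3°) = 1/0.2706² = 13.66.
At 32.9°: sec²(32.9°) = 1/0.8396² = 1.419.
Ratio = 13.66/1.419 = cos²(32.9°)/cos²(74.3°) ≈ 9.63.

9.63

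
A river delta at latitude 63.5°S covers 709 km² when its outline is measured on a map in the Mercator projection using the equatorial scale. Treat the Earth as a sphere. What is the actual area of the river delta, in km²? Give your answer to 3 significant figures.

The Mercator projection is conformal; its linear scale factor is the same in every direction and equals sec φ = 1/cos φ.
Areal scale = k² = sec²φ = 1/cos²(63.5°) = 1/0.4462² = 5.023.
True area = apparent / (areal scale) = 709 / 5.023 ≈ 141 km².

141 km²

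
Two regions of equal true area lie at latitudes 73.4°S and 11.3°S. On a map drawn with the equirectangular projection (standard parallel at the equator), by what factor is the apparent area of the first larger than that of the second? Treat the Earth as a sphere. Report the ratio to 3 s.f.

3.43

For the equirectangular projection with φ₀ = 0 (plate carrée), h = 1 along meridians and k = sec φ along parallels.
Areal scale at 73.4°: h·k = 1.000 × 3.500 = 3.500.
Areal scale at 11.3°: h·k = 1.000 × 1.020 = 1.020.
Ratio = 3.500/1.020 ≈ 3.43.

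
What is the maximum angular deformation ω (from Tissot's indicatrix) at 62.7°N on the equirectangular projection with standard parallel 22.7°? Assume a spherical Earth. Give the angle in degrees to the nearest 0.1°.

39.2°

In the equirectangular projection with standard parallel φ₀ = 22.7° (x = Rλ cos φ₀, y = Rφ), meridians are true-scale (h = 1) and the parallel scale is k = cos φ₀ / cos φ.
At 62.7°: h = 1.000, k = 2.011; principal scales a = 2.011, b = 1.000.
sin(ω/2) = (a − b)/(a + b) = 1.011/3.011 = 0.3359, so ω = 2 arcsin(0.3359) ≈ 39.2°.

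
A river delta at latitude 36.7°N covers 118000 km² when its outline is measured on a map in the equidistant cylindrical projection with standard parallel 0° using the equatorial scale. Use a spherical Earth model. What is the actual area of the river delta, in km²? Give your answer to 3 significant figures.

Plate carrée maps x = Rλ, y = Rφ. The meridian scale is h = 1 and the parallel scale is k = 1/cos φ = sec φ.
Areal scale = h·k = 1 × sec φ; at 36.7°, h = 1.000, k = 1.247, so h·k = 1.247.
True area = apparent / (areal scale) = 118000 / 1.247 ≈ 94600 km².

94600 km²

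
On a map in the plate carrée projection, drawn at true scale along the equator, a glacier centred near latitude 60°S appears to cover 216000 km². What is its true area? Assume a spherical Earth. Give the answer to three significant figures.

For the equirectangular projection with φ₀ = 0 (plate carrée), h = 1 along meridians and k = sec φ along parallels.
Areal scale = h·k = 1 × sec φ; at 60°, h = 1.000, k = 2.000, so h·k = 2.000.
True area = apparent / (areal scale) = 216000 / 2.000 ≈ 108000 km².

108000 km²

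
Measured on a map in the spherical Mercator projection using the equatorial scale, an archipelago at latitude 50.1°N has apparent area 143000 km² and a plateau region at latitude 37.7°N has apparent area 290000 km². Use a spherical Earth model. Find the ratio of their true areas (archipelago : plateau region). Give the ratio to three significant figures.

0.324

Since Mercator area scale is 1/cos²φ, the true area equals the apparent area multiplied by cos²φ.
True area of archipelago: 143000 × cos²(50.1°) = 143000 × 0.4115 = 58840 km².
True area of plateau region: 290000 × cos²(37.7°) = 290000 × 0.6260 = 181600 km².
Ratio = 58840 / 181600 ≈ 0.324.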